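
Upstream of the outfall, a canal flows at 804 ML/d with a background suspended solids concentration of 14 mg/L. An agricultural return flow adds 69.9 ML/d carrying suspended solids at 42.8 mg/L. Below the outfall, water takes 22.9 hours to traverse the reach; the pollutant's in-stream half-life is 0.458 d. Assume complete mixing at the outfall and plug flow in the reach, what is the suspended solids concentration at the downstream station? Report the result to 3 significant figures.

Conservation of mass: C = (804.0·14.00 + 69.90·42.80) / 873.9 = 14250/873.9 = 16.30 mg/L.
Half-life 0.458 d → k = ln 2 / 0.458 = 1.513 d⁻¹.
Decay over the reach: 16.30·exp(−kt) = 16.30·0.2360 = 3.847 mg/L.

3.85 mg/L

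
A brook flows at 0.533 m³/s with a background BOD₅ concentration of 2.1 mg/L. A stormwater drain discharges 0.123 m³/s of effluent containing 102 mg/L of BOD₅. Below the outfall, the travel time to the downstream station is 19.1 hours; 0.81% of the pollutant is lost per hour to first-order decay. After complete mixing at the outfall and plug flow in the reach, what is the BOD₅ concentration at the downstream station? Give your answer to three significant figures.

17.8 mg/L

Flow-weighted average: C = (0.5330·2.100 + 0.1230·102.0) / 0.6560 = 13.67/0.6560 = 20.83 mg/L.
0.81%/h lost → k = −ln(1 − 0.0081) = 0.008133 h⁻¹.
After decay, C = 20.83 × e^(−kt) = 20.83 × 0.8561 = 17.83 mg/L.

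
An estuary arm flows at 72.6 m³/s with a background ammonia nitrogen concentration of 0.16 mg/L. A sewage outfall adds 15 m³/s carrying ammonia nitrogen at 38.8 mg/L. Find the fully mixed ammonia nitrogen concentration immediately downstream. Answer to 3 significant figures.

After mixing, C = (72.60·0.1600 + 15.00·38.80) / 87.60 = 593.6/87.60 = 6.776 mg/L.

6.78 mg/L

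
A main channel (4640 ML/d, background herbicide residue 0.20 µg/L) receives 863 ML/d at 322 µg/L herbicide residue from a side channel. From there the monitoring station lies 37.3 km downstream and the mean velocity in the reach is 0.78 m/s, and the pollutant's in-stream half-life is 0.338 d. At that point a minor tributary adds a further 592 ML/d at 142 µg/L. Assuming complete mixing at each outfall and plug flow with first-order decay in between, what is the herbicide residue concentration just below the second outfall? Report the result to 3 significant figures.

28.5 µg/L

Conservation of mass: C = (4640·0.2000 + 863.0·322.0) / 5503 = 278800/5503 = 50.67 µg/L; combined flow 5503 ML/d.
Travel time t = 37.3·1000 / 0.78 = 47820 s = 13.28 h.
Half-life 0.338 d → k = ln 2 / 0.338 = 2.051 d⁻¹.
After decay, C = 50.67 × e^(−kt) = 50.67 × 0.3214 = 16.28 µg/L.
Second outfall: C = (5503·16.28 + 592.0·142.0)/6095 = 28.50 µg/L.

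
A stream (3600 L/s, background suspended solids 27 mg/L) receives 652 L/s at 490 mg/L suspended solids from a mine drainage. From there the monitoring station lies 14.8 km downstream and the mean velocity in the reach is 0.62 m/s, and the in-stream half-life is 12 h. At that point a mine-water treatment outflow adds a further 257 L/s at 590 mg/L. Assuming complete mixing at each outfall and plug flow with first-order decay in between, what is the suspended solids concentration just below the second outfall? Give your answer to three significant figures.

Mass balance: C = (3600·27.00 + 652.0·490.0) / 4252 = 416700/4252 = 98.00 mg/L; combined flow 4252 L/s.
Travel time t = 14.8·1000 / 0.62 = 23870 s = 6.631 h.
Half-life 12 h → k = ln 2 / 12 = 0.05776 h⁻¹ = 1.386 d⁻¹.
Decay over the reach: 98.00·exp(−kt) = 98.00·0.6818 = 66.81 mg/L.
At the second outfall, C = (4252·66.81 + 257.0·590.0) / (4252 + 257.0) = 96.63 mg/L.

96.6 mg/L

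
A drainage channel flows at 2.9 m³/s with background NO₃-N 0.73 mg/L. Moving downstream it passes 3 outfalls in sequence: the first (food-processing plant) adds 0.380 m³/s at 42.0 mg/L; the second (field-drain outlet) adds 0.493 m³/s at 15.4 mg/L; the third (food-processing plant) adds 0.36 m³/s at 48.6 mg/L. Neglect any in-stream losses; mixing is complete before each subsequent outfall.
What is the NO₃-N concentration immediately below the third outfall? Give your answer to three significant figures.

10.4 mg/L

Outfall 1: combined Q = 3.280 m³/s; C = (2.900·0.7300 + 0.3800·42.00)/3.280 = 5.511 mg/L.
Outfall 2: combined Q = 3.773 m³/s; C = (3.280·5.511 + 0.4930·15.40)/3.773 = 6.803 mg/L.
Outfall 3: combined Q = 4.133 m³/s; C = (3.773·6.803 + 0.3600·48.60)/4.133 = 10.44 mg/L.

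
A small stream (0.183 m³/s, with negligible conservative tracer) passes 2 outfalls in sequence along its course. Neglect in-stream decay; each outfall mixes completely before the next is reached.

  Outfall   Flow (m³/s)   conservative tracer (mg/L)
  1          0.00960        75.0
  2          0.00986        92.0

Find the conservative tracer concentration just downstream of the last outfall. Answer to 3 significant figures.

8.04 mg/L

Outfall 1: combined Q = 0.1926 m³/s; C = (0.1830·0 + 0.009600·75.00)/0.1926 = 3.738 mg/L.
Outfall 2: combined Q = 0.2025 m³/s; C = (0.1926·3.738 + 0.009860·92.00)/0.2025 = 8.037 mg/L.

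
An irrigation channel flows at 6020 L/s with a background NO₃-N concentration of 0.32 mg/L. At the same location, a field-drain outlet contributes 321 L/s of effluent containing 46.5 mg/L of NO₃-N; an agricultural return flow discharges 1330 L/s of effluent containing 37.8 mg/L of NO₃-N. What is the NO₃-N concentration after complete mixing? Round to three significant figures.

Mass balance: C = (6020·0.3200 + 321.0·46.50 + 1330·37.80) / 7671 = 67130/7671 = 8.751 mg/L.

8.75 mg/L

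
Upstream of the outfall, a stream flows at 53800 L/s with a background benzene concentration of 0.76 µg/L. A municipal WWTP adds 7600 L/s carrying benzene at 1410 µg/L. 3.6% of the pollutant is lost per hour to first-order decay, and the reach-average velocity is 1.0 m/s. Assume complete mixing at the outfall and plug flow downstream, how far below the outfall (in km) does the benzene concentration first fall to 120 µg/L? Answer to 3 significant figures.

37.2 km

Mixed concentration C = ΣQC/ΣQ = (53800·0.7600 + 7600·1410) / 61400 = 10760000/61400 = 175.2 µg/L.
3.6%/h lost → k = −ln(1 − 0.036) = 0.03666 h⁻¹.
Set 175.2·exp(−k·t) = 120 → t = ln(175.2/120)/k = 37150 s = 10.32 h.
Distance = v·t = 1.0·37150 = 37150 m = 37.15 km.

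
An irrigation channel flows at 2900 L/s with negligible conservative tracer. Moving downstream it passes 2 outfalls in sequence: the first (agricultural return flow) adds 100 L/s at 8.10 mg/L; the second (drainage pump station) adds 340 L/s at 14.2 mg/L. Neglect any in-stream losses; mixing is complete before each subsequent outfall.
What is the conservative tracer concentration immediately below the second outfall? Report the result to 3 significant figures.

Below outfall 1: Q → 3000 L/s, C = (2900·0 + 100.0·8.100)/3000 = 0.2700 mg/L.
Below outfall 2: Q → 3340 L/s, C = (3000·0.2700 + 340.0·14.20)/3340 = 1.688 mg/L.

1.69 mg/L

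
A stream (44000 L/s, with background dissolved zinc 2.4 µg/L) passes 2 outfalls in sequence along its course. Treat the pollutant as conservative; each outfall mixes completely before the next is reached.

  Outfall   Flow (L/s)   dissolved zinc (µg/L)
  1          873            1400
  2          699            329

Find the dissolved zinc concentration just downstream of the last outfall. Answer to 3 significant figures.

34.2 µg/L

Outfall 1: combined Q = 44870 L/s; C = (44000·2.400 + 873.0·1400)/44870 = 29.59 µg/L.
Outfall 2: combined Q = 45570 L/s; C = (44870·29.59 + 699.0·329.0)/45570 = 34.18 µg/L.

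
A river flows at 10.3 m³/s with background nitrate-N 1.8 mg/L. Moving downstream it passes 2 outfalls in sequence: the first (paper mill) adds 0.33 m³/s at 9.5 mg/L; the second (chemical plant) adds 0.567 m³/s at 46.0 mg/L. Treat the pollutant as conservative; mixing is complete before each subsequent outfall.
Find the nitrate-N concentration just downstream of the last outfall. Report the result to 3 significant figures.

4.27 mg/L

After outfall 1: Q = 10.30 + 0.3300 = 10.63 m³/s; C = (10.30·1.800 + 0.3300·9.500)/10.63 = 2.039 mg/L.
After outfall 2: Q = 10.63 + 0.5670 = 11.20 m³/s; C = (10.63·2.039 + 0.5670·46.00)/11.20 = 4.265 mg/L.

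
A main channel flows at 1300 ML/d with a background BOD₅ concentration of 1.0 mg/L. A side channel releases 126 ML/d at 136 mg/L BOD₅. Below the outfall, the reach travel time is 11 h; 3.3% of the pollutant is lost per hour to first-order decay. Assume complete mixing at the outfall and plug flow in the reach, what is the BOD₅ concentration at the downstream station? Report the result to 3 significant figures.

8.94 mg/L

Mass balance: C = (1300·1.000 + 126.0·136.0) / 1426 = 18440/1426 = 12.93 mg/L.
3.3%/h lost → k = −ln(1 − 0.033) = 0.03356 h⁻¹.
Applying C = C₀e^(−kt): 12.93 × 0.6913 = 8.938 mg/L.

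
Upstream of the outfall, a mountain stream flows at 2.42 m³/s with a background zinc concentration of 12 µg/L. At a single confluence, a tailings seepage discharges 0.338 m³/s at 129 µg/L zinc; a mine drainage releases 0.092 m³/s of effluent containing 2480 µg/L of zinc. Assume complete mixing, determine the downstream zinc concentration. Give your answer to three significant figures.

106 µg/L

Mixed concentration C = ΣQC/ΣQ = (2.420·12.00 + 0.3380·129.0 + 0.09200·2480) / 2.850 = 300.8/2.850 = 105.5 µg/L.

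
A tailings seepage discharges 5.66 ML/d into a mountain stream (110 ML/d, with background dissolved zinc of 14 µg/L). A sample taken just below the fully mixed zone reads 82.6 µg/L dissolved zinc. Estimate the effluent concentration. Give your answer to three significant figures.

1420 µg/L

Mass balance: 110.0·14.00 + 5.660·Cₑ = 115.7·82.60
→ Cₑ = (115.7·82.60 − 110.0·14.00) / 5.660 = 1416 µg/L.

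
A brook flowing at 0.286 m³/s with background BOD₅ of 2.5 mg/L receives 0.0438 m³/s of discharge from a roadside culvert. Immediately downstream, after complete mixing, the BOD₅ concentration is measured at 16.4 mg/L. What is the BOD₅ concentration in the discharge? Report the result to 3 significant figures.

107 mg/L

Mass balance: 0.2860·2.500 + 0.04380·Cₑ = 0.3298·16.40
→ Cₑ = (0.3298·16.40 − 0.2860·2.500) / 0.04380 = 107.2 mg/L.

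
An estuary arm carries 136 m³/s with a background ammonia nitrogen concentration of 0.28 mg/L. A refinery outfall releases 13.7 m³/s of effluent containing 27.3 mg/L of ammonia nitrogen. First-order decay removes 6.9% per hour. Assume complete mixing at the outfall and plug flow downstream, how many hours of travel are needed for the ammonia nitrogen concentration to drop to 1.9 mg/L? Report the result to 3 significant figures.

After mixing, C = (136.0·0.2800 + 13.70·27.30) / 149.7 = 412.1/149.7 = 2.753 mg/L.
6.9%/h lost → k = −ln(1 − 0.069) = 0.07150 h⁻¹.
2.753·exp(−k·t) = 1.9 → t = ln(2.753/1.9)/k = 18670 s = 5.186 h.

5.19 h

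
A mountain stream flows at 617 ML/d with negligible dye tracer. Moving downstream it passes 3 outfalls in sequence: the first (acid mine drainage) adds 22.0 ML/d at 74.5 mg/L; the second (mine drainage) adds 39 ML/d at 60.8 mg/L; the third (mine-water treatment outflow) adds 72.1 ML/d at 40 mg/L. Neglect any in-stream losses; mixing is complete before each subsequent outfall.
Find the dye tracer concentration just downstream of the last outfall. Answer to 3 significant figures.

9.19 mg/L

After outfall 1: Q = 617.0 + 22.00 = 639.0 ML/d; C = (617.0·0 + 22.00·74.50)/639.0 = 2.565 mg/L.
After outfall 2: Q = 639.0 + 39.00 = 678.0 ML/d; C = (639.0·2.565 + 39.00·60.80)/678.0 = 5.915 mg/L.
After outfall 3: Q = 678.0 + 72.10 = 750.1 ML/d; C = (678.0·5.915 + 72.10·40.00)/750.1 = 9.191 mg/L.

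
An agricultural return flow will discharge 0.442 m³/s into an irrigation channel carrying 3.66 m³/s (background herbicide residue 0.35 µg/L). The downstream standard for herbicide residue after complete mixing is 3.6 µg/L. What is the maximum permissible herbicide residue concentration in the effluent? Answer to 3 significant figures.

At the limit, (Qr·Cr + Qe·Cₑ)/(Qr + Qe) = 3.6:
Cₑ = (4.102·3.6 − 3.660·0.3500) / 0.4420 = 30.51 µg/L.

30.5 µg/L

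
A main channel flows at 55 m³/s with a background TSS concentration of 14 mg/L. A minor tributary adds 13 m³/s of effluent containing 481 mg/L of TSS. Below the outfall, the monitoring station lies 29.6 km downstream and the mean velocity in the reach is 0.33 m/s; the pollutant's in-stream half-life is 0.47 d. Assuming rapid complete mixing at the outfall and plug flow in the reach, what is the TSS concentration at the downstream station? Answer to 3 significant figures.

After mixing, C = (55.00·14.00 + 13.00·481.0) / 68.00 = 7023/68.00 = 103.3 mg/L.
Travel time t = 29.6·1000 / 0.33 = 89700 s = 24.92 h.
Half-life 0.47 d → k = ln 2 / 0.47 = 1.475 d⁻¹.
Applying C = C₀e^(−kt): 103.3 × 0.2163 = 22.34 mg/L.

22.3 mg/L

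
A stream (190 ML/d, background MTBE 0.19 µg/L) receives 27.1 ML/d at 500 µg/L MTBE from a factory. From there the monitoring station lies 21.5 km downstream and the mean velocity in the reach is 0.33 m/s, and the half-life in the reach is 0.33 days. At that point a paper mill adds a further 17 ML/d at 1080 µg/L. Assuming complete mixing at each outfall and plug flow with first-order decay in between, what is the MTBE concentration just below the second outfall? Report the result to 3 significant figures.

90.3 µg/L

After mixing, C = (190.0·0.1900 + 27.10·500.0) / 217.1 = 13590/217.1 = 62.58 µg/L; combined flow 217.1 ML/d.
Travel time t = 21.5·1000 / 0.33 = 65150 s = 18.10 h.
Half-life 0.33 d → k = ln 2 / 0.33 = 2.100 d⁻¹.
Applying C = C₀e^(−kt): 62.58 × 0.2052 = 12.84 µg/L.
Second outfall: C = (217.1·12.84 + 17.00·1080)/234.1 = 90.34 µg/L.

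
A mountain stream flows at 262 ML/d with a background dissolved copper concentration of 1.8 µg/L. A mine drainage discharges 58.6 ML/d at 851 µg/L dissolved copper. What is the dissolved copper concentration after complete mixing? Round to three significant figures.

Mass balance: C = (262.0·1.800 + 58.60·851.0) / 320.6 = 50340/320.6 = 157.0 µg/L.

157 µg/L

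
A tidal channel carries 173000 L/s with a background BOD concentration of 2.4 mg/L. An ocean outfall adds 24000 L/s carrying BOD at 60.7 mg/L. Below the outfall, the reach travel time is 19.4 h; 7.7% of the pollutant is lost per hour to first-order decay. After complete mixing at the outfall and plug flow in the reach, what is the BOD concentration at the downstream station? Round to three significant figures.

2.01 mg/L

After mixing, C = (173000·2.400 + 24000·60.70) / 197000 = 1872000/197000 = 9.503 mg/L.
7.7%/h lost → k = −ln(1 − 0.077) = 0.08013 h⁻¹.
After decay, C = 9.503 × e^(−kt) = 9.503 × 0.2113 = 2.008 mg/L.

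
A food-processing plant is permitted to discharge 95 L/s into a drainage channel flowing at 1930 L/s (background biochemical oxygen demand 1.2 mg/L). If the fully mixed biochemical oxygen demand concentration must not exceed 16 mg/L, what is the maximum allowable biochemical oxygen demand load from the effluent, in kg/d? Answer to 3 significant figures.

2600 kg/d

Mass balance at the limit: 1930·1.200 + 95.00·Cₑ = 2025·16 → Cₑ = 316.7 mg/L.
95.00 L/s = 0.09500 m³/s. Load = 0.09500 m³/s × 316.7 g/m³ × 86 400 s/d = 2599 kg/d.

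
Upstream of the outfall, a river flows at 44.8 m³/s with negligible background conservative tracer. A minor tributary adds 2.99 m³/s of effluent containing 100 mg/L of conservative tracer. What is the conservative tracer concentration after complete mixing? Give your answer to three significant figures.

6.26 mg/L

Flow-weighted average: C = (44.80·0 + 2.990·100.0) / 47.79 = 299.0/47.79 = 6.257 mg/L.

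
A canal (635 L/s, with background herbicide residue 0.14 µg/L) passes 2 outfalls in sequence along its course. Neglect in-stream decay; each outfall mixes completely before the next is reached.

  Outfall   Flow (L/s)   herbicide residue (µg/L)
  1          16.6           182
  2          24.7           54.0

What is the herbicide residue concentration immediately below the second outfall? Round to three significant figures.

6.57 µg/L

After outfall 1: Q = 635.0 + 16.60 = 651.6 L/s; C = (635.0·0.1400 + 16.60·182.0)/651.6 = 4.773 µg/L.
After outfall 2: Q = 651.6 + 24.70 = 676.3 L/s; C = (651.6·4.773 + 24.70·54.00)/676.3 = 6.571 µg/L.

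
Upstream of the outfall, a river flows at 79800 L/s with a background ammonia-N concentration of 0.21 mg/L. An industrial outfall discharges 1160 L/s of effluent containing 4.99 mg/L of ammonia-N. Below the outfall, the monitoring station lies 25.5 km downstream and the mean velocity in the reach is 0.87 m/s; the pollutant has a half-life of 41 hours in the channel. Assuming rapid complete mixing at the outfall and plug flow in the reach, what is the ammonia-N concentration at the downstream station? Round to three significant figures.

0.243 mg/L

Mass balance: C = (79800·0.2100 + 1160·4.990) / 80960 = 22550/80960 = 0.2785 mg/L.
Travel time t = 25.5·1000 / 0.87 = 29310 s = 8.142 h.
Half-life 41 h → k = ln 2 / 41 = 0.01691 h⁻¹ = 0.4057 d⁻¹.
Decay over the reach: 0.2785·exp(−kt) = 0.2785·0.8714 = 0.2427 mg/L.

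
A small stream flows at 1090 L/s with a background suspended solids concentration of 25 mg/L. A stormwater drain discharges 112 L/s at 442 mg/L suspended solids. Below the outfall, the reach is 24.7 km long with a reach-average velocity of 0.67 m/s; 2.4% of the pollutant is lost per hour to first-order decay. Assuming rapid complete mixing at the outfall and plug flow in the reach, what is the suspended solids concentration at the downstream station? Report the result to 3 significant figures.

49.8 mg/L

Flow-weighted average: C = (1090·25.00 + 112.0·442.0) / 1202 = 76750/1202 = 63.86 mg/L.
Travel time t = 24.7·1000 / 0.67 = 36870 s = 10.24 h.
2.4%/h lost → k = −ln(1 − 0.024) = 0.02429 h⁻¹.
After decay, C = 63.86 × e^(−kt) = 63.86 × 0.7798 = 49.79 mg/L.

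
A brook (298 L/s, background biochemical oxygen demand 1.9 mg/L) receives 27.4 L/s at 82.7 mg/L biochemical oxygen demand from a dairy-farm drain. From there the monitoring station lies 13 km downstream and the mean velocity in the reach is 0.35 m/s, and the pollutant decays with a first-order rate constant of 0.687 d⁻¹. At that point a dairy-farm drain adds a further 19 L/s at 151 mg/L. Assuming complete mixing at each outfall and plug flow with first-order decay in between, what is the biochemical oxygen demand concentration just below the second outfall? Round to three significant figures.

14.5 mg/L

Flow-weighted average: C = (298.0·1.900 + 27.40·82.70) / 325.4 = 2832/325.4 = 8.704 mg/L; combined flow 325.4 L/s.
Travel time t = 13·1000 / 0.35 = 37140 s = 10.32 h.
Applying C = C₀e^(−kt): 8.704 × 0.7443 = 6.478 mg/L.
At the second outfall, C = (325.4·6.478 + 19.00·151.0) / (325.4 + 19.00) = 14.45 mg/L.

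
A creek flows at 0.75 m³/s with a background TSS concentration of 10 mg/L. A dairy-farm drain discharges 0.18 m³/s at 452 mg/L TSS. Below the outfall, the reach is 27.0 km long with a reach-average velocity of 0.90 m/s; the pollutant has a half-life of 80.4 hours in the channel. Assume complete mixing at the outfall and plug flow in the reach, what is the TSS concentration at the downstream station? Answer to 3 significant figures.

After mixing, C = (0.7500·10.00 + 0.1800·452.0) / 0.9300 = 88.86/0.9300 = 95.55 mg/L.
Travel time t = 27.0·1000 / 0.90 = 30000 s = 8.333 h.
Half-life 80.4 h → k = ln 2 / 80.4 = 0.008621 h⁻¹ = 0.2069 d⁻¹.
After decay, C = 95.55 × e^(−kt) = 95.55 × 0.9307 = 88.92 mg/L.

88.9 mg/L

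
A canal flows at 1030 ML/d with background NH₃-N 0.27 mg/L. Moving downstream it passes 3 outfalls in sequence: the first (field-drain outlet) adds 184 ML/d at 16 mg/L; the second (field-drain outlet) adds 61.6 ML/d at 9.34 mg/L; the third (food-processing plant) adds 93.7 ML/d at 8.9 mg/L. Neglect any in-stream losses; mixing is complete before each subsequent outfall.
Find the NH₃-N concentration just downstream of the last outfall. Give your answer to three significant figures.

Outfall 1: combined Q = 1214 ML/d; C = (1030·0.2700 + 184.0·16.00)/1214 = 2.654 mg/L.
Outfall 2: combined Q = 1276 ML/d; C = (1214·2.654 + 61.60·9.340)/1276 = 2.977 mg/L.
Outfall 3: combined Q = 1369 ML/d; C = (1276·2.977 + 93.70·8.900)/1369 = 3.382 mg/L.

3.38 mg/L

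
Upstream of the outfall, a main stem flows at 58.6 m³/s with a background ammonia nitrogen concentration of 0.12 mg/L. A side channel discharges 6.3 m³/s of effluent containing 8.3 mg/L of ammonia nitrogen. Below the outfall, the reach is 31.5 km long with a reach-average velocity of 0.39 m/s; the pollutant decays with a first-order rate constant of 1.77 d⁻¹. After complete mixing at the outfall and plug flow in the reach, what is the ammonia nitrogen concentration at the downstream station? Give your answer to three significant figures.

0.175 mg/L

Mixed concentration C = ΣQC/ΣQ = (58.60·0.1200 + 6.300·8.300) / 64.90 = 59.32/64.90 = 0.9141 mg/L.
Travel time t = 31.5·1000 / 0.39 = 80770 s = 22.44 h.
After decay, C = 0.9141 × e^(−kt) = 0.9141 × 0.1912 = 0.1747 mg/L.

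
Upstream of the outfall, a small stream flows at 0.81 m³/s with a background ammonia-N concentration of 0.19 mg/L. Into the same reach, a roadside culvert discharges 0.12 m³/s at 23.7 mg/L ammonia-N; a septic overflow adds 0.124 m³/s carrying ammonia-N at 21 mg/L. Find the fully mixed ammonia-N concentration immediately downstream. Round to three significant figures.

Mass balance: C = (0.8100·0.1900 + 0.1200·23.70 + 0.1240·21.00) / 1.054 = 5.602/1.054 = 5.315 mg/L.

5.31 mg/L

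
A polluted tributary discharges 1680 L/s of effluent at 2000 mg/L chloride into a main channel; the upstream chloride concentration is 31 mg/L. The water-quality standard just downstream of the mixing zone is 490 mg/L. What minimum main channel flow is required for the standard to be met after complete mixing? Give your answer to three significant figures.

Set C_mix = 490: (Q·31.00 + 1680·2000) / (Q + 1680) = 490
→ Q = 1680·(2000 − 490)/(490 − 31.00) = 5527 L/s.

5530 L/s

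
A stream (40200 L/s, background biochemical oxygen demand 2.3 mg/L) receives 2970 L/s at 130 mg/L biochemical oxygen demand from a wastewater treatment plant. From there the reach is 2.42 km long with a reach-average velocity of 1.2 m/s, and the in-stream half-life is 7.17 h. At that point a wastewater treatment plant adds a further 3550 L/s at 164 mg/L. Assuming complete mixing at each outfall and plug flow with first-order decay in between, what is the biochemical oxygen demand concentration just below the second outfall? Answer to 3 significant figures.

Mixed concentration C = ΣQC/ΣQ = (40200·2.300 + 2970·130.0) / 43170 = 478600/43170 = 11.09 mg/L; combined flow 43170 L/s.
Travel time t = 2.42·1000 / 1.2 = 2017 s = 0.5602 h.
Half-life 7.17 h → k = ln 2 / 7.17 = 0.09667 h⁻¹ = 2.320 d⁻¹.
First-order decay: C = 11.09·exp(−k·t) = 11.09·0.9473 = 10.50 mg/L.
At the second outfall, C = (43170·10.50 + 3550·164.0) / (43170 + 3550) = 22.16 mg/L.

22.2 mg/L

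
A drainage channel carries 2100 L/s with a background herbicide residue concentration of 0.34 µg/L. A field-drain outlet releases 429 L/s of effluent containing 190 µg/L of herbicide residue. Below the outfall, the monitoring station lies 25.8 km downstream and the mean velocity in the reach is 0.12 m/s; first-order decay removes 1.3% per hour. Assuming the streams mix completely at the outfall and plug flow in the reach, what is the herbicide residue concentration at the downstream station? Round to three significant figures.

14.9 µg/L

Flow-weighted average: C = (2100·0.3400 + 429.0·190.0) / 2529 = 82220/2529 = 32.51 µg/L.
Travel time t = 25.8·1000 / 0.12 = 215000 s = 59.72 h.
1.3%/h lost → k = −ln(1 − 0.013) = 0.01309 h⁻¹.
After decay, C = 32.51 × e^(−kt) = 32.51 × 0.4577 = 14.88 µg/L.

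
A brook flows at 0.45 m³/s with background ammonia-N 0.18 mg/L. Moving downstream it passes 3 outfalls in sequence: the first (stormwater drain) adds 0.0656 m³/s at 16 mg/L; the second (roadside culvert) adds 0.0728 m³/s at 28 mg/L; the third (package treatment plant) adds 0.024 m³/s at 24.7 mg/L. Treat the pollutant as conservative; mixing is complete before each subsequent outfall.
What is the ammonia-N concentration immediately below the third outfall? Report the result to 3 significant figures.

Outfall 1: combined Q = 0.5156 m³/s; C = (0.4500·0.1800 + 0.06560·16.00)/0.5156 = 2.193 mg/L.
Outfall 2: combined Q = 0.5884 m³/s; C = (0.5156·2.193 + 0.07280·28.00)/0.5884 = 5.386 mg/L.
Outfall 3: combined Q = 0.6124 m³/s; C = (0.5884·5.386 + 0.02400·24.70)/0.6124 = 6.143 mg/L.

6.14 mg/L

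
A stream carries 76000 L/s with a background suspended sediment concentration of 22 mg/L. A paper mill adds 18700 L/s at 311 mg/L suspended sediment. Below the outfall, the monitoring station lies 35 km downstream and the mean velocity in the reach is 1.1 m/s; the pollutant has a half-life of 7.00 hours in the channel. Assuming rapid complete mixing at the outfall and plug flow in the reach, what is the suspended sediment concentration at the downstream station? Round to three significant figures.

Conservation of mass: C = (76000·22.00 + 18700·311.0) / 94700 = 7488000/94700 = 79.07 mg/L.
Travel time t = 35·1000 / 1.1 = 31820 s = 8.838 h.
Half-life 7.00 h → k = ln 2 / 7.00 = 0.09902 h⁻¹ = 2.377 d⁻¹.
After decay, C = 79.07 × e^(−kt) = 79.07 × 0.4168 = 32.95 mg/L.

33.0 mg/L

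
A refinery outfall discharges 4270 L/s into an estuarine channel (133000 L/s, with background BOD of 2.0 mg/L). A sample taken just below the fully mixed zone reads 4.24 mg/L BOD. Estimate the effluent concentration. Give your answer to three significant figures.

74.0 mg/L

Mass balance: 133000·2.000 + 4270·Cₑ = 137300·4.240
→ Cₑ = (137300·4.240 − 133000·2.000) / 4270 = 74.01 mg/L.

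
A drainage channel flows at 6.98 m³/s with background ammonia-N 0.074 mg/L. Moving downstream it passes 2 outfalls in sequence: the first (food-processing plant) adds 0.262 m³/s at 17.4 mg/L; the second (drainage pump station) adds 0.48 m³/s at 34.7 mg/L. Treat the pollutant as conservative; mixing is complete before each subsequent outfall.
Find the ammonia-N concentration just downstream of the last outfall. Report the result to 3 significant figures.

2.81 mg/L

Outfall 1: combined Q = 7.242 m³/s; C = (6.980·0.07400 + 0.2620·17.40)/7.242 = 0.7008 mg/L.
Outfall 2: combined Q = 7.722 m³/s; C = (7.242·0.7008 + 0.4800·34.70)/7.722 = 2.814 mg/L.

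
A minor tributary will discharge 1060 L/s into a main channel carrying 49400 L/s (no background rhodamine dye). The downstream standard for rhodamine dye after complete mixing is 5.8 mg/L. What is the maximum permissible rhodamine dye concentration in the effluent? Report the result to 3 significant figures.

At the limit, (Qr·Cr + Qe·Cₑ)/(Qr + Qe) = 5.8:
Cₑ = (50460·5.8 − 49400·0) / 1060 = 276.1 mg/L.

276 mg/L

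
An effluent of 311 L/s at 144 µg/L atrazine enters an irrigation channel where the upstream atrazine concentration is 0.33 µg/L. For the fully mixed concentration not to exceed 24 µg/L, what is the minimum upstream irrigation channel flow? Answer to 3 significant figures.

1580 L/s

Set C_mix = 24: (Q·0.3300 + 311.0·144.0) / (Q + 311.0) = 24
→ Q = 311.0·(144.0 − 24)/(24 − 0.3300) = 1577 L/s.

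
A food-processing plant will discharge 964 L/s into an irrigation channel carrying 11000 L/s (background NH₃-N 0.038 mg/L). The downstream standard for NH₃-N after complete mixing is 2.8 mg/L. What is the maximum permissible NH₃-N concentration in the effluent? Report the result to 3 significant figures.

At the limit, (Qr·Cr + Qe·Cₑ)/(Qr + Qe) = 2.8:
Cₑ = (11960·2.8 − 11000·0.03800) / 964.0 = 34.32 mg/L.

34.3 mg/L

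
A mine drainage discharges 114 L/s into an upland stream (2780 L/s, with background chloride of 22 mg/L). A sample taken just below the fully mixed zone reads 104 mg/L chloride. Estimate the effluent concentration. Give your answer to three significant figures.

Mass balance: 2780·22.00 + 114.0·Cₑ = 2894·104.0
→ Cₑ = (2894·104.0 − 2780·22.00) / 114.0 = 2104 mg/L.

2100 mg/L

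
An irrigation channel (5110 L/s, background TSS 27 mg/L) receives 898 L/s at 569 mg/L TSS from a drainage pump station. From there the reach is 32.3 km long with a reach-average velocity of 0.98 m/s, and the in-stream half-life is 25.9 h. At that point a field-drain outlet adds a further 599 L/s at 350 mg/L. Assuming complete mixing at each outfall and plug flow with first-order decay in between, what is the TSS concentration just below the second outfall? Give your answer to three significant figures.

109 mg/L

Flow-weighted average: C = (5110·27.00 + 898.0·569.0) / 6008 = 648900/6008 = 108.0 mg/L; combined flow 6008 L/s.
Travel time t = 32.3·1000 / 0.98 = 32960 s = 9.155 h.
Half-life 25.9 h → k = ln 2 / 25.9 = 0.02676 h⁻¹ = 0.6423 d⁻¹.
Applying C = C₀e^(−kt): 108.0 × 0.7827 = 84.54 mg/L.
Second outfall: C = (6008·84.54 + 599.0·350.0)/6607 = 108.6 mg/L.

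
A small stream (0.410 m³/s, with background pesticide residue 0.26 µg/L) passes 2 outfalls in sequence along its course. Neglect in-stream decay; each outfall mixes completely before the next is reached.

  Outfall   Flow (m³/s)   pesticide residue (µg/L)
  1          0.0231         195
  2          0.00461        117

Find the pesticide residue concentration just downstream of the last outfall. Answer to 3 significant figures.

Below outfall 1: Q → 0.4331 m³/s, C = (0.4100·0.2600 + 0.02310·195.0)/0.4331 = 10.65 µg/L.
Below outfall 2: Q → 0.4377 m³/s, C = (0.4331·10.65 + 0.004610·117.0)/0.4377 = 11.77 µg/L.

11.8 µg/L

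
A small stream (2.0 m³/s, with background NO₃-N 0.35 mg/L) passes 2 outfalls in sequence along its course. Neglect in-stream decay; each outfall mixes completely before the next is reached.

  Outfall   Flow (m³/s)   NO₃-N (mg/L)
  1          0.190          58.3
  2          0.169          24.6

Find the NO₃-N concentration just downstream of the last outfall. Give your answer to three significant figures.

Below outfall 1: Q → 2.190 m³/s, C = (2.000·0.3500 + 0.1900·58.30)/2.190 = 5.378 mg/L.
Below outfall 2: Q → 2.359 m³/s, C = (2.190·5.378 + 0.1690·24.60)/2.359 = 6.755 mg/L.

6.75 mg/L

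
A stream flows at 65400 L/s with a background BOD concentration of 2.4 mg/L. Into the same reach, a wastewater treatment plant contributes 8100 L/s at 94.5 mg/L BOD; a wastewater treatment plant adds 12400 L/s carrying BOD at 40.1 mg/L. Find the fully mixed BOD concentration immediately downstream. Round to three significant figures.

16.5 mg/L

Conservation of mass: C = (65400·2.400 + 8100·94.50 + 12400·40.10) / 85900 = 1420000/85900 = 16.53 mg/L.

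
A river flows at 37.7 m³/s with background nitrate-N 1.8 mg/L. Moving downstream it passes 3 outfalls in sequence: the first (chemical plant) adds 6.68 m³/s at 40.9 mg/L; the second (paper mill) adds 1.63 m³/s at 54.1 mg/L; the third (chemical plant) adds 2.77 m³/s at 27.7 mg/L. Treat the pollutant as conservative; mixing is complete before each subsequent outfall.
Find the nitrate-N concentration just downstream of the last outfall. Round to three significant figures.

10.4 mg/L

After outfall 1: Q = 37.70 + 6.680 = 44.38 m³/s; C = (37.70·1.800 + 6.680·40.90)/44.38 = 7.685 mg/L.
After outfall 2: Q = 44.38 + 1.630 = 46.01 m³/s; C = (44.38·7.685 + 1.630·54.10)/46.01 = 9.330 mg/L.
After outfall 3: Q = 46.01 + 2.770 = 48.78 m³/s; C = (46.01·9.330 + 2.770·27.70)/48.78 = 10.37 mg/L.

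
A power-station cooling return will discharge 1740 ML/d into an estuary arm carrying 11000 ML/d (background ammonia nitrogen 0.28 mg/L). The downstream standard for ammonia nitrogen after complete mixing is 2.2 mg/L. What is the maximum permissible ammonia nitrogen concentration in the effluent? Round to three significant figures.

14.3 mg/L

At the limit, (Qr·Cr + Qe·Cₑ)/(Qr + Qe) = 2.2:
Cₑ = (12740·2.2 − 11000·0.2800) / 1740 = 14.34 mg/L.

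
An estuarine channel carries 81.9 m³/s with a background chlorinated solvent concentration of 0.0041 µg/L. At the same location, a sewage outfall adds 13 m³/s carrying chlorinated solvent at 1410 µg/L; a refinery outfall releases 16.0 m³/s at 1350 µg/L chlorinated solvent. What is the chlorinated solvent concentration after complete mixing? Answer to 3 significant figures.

360 µg/L

After mixing, C = (81.90·0.004100 + 13.00·1410 + 16.00·1350) / 110.9 = 39930/110.9 = 360.1 µg/L.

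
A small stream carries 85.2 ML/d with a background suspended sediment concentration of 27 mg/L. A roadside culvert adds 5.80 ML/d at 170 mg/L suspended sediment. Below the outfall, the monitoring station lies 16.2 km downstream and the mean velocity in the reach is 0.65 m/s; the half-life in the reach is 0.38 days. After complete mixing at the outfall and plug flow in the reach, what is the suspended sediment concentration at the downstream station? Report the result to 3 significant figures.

Mass balance: C = (85.20·27.00 + 5.800·170.0) / 91.00 = 3286/91.00 = 36.11 mg/L.
Travel time t = 16.2·1000 / 0.65 = 24920 s = 6.923 h.
Half-life 0.38 d → k = ln 2 / 0.38 = 1.824 d⁻¹.
First-order decay: C = 36.11·exp(−k·t) = 36.11·0.5909 = 21.34 mg/L.

21.3 mg/L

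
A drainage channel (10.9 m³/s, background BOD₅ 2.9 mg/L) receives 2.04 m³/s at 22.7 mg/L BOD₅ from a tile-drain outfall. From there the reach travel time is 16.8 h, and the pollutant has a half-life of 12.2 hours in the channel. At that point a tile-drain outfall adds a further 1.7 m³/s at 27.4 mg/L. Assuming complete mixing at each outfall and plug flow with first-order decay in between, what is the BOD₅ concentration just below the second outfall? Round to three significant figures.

Flow-weighted average: C = (10.90·2.900 + 2.040·22.70) / 12.94 = 77.92/12.94 = 6.021 mg/L; combined flow 12.94 m³/s.
Half-life 12.2 h → k = ln 2 / 12.2 = 0.05682 h⁻¹ = 1.364 d⁻¹.
After decay, C = 6.021 × e^(−kt) = 6.021 × 0.3850 = 2.318 mg/L.
At the second outfall, C = (12.94·2.318 + 1.700·27.40) / (12.94 + 1.700) = 5.231 mg/L.

5.23 mg/L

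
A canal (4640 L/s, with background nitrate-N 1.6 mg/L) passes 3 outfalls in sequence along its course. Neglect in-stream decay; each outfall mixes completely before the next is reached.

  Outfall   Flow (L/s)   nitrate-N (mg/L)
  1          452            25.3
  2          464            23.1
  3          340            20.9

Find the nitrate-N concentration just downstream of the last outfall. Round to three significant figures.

Below outfall 1: Q → 5092 L/s, C = (4640·1.600 + 452.0·25.30)/5092 = 3.704 mg/L.
Below outfall 2: Q → 5556 L/s, C = (5092·3.704 + 464.0·23.10)/5556 = 5.324 mg/L.
Below outfall 3: Q → 5896 L/s, C = (5556·5.324 + 340.0·20.90)/5896 = 6.222 mg/L.

6.22 mg/L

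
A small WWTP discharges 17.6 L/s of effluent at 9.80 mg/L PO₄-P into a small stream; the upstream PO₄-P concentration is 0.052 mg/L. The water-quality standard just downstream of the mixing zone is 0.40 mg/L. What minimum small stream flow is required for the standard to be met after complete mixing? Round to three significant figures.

Set C_mix = 0.40: (Q·0.05200 + 17.60·9.800) / (Q + 17.60) = 0.40
→ Q = 17.60·(9.800 − 0.40)/(0.40 − 0.05200) = 475.4 L/s.

475 L/s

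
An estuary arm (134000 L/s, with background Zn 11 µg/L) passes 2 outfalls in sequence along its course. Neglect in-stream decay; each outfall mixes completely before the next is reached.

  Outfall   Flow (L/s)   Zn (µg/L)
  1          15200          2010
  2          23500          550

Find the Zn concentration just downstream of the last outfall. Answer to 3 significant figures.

260 µg/L

Below outfall 1: Q → 149200 L/s, C = (134000·11.00 + 15200·2010)/149200 = 214.7 µg/L.
Below outfall 2: Q → 172700 L/s, C = (149200·214.7 + 23500·550.0)/172700 = 260.3 µg/L.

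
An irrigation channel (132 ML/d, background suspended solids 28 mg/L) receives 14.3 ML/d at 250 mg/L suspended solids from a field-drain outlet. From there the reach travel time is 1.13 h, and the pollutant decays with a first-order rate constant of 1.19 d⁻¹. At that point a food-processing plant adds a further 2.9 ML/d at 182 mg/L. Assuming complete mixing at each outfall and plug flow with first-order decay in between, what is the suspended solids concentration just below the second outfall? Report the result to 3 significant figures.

Conservation of mass: C = (132.0·28.00 + 14.30·250.0) / 146.3 = 7271/146.3 = 49.70 mg/L; combined flow 146.3 ML/d.
Decay over the reach: 49.70·exp(−kt) = 49.70·0.9455 = 46.99 mg/L.
At the second outfall, C = (146.3·46.99 + 2.900·182.0) / (146.3 + 2.900) = 49.62 mg/L.

49.6 mg/L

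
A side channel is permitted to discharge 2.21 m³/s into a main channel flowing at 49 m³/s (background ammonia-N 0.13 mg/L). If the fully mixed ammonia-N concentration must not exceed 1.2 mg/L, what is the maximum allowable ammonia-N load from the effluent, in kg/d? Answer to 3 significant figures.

4760 kg/d

Mass balance at the limit: 49.00·0.1300 + 2.210·Cₑ = 51.21·1.2 → Cₑ = 24.92 mg/L.
Load = 2.210 m³/s × 24.92 g/m³ × 86 400 s/d = 4759 kg/d.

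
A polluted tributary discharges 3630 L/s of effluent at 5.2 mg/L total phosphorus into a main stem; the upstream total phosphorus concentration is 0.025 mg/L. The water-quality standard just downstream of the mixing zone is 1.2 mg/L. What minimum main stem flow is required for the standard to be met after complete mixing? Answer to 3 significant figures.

Set C_mix = 1.2: (Q·0.02500 + 3630·5.200) / (Q + 3630) = 1.2
→ Q = 3630·(5.200 − 1.2)/(1.2 − 0.02500) = 12360 L/s.

12400 L/s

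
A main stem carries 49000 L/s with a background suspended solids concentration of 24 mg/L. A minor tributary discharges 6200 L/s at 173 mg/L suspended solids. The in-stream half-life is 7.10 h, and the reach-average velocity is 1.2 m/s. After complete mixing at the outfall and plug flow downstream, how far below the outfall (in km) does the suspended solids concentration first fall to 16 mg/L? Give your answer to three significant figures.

Flow-weighted average: C = (49000·24.00 + 6200·173.0) / 55200 = 2249000/55200 = 40.74 mg/L.
Half-life 7.10 h → k = ln 2 / 7.10 = 0.09763 h⁻¹ = 2.343 d⁻¹.
Set 40.74·exp(−k·t) = 16 → t = ln(40.74/16)/k = 34460 s = 9.572 h.
Distance = v·t = 1.2·34460 = 41350 m = 41.35 km.

41.4 km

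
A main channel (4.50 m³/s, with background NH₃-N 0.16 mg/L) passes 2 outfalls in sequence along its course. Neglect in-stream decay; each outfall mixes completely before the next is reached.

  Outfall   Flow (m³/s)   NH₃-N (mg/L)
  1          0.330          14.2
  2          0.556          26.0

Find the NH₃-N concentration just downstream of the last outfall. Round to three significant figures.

Outfall 1: combined Q = 4.830 m³/s; C = (4.500·0.1600 + 0.3300·14.20)/4.830 = 1.119 mg/L.
Outfall 2: combined Q = 5.386 m³/s; C = (4.830·1.119 + 0.5560·26.00)/5.386 = 3.688 mg/L.

3.69 mg/L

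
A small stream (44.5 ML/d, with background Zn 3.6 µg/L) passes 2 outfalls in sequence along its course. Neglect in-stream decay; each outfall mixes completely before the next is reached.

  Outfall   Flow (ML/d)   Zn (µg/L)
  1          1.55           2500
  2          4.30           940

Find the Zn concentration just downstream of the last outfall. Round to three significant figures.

After outfall 1: Q = 44.50 + 1.550 = 46.05 ML/d; C = (44.50·3.600 + 1.550·2500)/46.05 = 87.63 µg/L.
After outfall 2: Q = 46.05 + 4.300 = 50.35 ML/d; C = (46.05·87.63 + 4.300·940.0)/50.35 = 160.4 µg/L.

160 µg/L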